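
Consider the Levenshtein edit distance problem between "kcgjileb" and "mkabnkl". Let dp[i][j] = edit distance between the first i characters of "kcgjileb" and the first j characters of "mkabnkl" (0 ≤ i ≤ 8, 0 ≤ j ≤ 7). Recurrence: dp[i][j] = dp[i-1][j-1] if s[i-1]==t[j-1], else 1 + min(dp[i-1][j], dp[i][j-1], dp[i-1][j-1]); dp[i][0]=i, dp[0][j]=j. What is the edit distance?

   ''  m  k  a  b  n  k  l
''  0  1  2  3  4  5  6  7
 k  1  1  1  2  3  4  5  6
 c  2  2  2  2  3  4  5  6
 g  3  3  3  3  3  4  5  6
 j  4  4  4  4  4  4  5  6
 i  5  5  5  5  5  5  5  6
 l  6  6  6  6  6  6  6  5
 e  7  7  7  7  7  7  7  6
 b  8  8  8  8  7  8  8  7

7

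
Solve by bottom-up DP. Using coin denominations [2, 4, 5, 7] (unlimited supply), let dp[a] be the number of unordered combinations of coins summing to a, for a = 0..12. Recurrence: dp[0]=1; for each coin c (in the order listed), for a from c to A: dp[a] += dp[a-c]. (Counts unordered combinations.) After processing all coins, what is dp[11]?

after  coin     0     1     2     3     4     5     6     7     8     9    10    11    12
          2     1     0     1     0     1     0     1     0     1     0     1     0     1
          4     1     0     1     0     2     0     2     0     3     0     3     0     4
          5     1     0     1     0     2     1     2     1     3     2     4     2     5
          7     1     0     1     0     2     1     2     2     3     3     4     4     6

4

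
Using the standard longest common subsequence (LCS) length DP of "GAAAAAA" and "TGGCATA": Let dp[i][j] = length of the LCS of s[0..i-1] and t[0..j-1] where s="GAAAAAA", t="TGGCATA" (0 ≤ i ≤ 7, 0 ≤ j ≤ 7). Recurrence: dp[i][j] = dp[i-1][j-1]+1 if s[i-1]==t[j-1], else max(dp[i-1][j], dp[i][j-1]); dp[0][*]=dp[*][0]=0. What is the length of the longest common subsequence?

3

   ''  T  G  G  C  A  T  A
''  0  0  0  0  0  0  0  0
 G  0  0  1  1  1  1  1  1
 A  0  0  1  1  1  2  2  2
 A  0  0  1  1  1  2  2  3
 A  0  0  1  1  1  2  2  3
 A  0  0  1  1  1  2  2  3
 A  0  0  1  1  1  2  2  3
 A  0  0  1  1  1  2  2  3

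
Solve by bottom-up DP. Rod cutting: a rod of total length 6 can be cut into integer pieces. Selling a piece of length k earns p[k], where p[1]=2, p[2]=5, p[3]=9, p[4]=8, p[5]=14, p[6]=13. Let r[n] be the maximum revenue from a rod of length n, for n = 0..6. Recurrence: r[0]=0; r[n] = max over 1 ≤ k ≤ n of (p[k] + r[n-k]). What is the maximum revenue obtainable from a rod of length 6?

   n    0    1    2    3    4    5    6
r[n]    0    2    5    9   11   14   18

18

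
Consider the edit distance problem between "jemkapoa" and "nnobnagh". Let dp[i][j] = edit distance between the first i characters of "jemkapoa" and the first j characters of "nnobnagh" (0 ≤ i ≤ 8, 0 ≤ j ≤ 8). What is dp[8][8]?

   ''  n  n  o  b  n  a  g  h
''  0  1  2  3  4  5  6  7  8
 j  1  1  2  3  4  5  6  7  8
 e  2  2  2  3  4  5  6  7  8
 m  3  3  3  3  4  5  6  7  8
 k  4  4  4  4  4  5  6  7  8
 a  5  5  5  5  5  5  5  6  7
 p  6  6  6  6  6  6  6  6  7
 o  7  7  7  6  7  7  7  7  7
 a  8  8  8  7  7  8  7  8  8

8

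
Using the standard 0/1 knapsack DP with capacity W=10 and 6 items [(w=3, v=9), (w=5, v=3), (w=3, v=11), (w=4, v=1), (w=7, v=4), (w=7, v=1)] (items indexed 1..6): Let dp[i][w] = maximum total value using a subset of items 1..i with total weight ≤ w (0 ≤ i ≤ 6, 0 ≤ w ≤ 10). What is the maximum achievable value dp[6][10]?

i\w   0   1   2   3   4   5   6   7   8   9  10
  0   0   0   0   0   0   0   0   0   0   0   0
  1   0   0   0   9   9   9   9   9   9   9   9
  2   0   0   0   9   9   9   9   9  12  12  12
  3   0   0   0  11  11  11  20  20  20  20  20
  4   0   0   0  11  11  11  20  20  20  20  21
  5   0   0   0  11  11  11  20  20  20  20  21
  6   0   0   0  11  11  11  20  20  20  20  21

21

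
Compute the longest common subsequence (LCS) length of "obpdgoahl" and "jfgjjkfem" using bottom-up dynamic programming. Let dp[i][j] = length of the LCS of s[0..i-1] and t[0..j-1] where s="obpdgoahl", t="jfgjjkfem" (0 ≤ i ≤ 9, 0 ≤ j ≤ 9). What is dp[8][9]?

   ''  j  f  g  j  j  k  f  e  m
''  0  0  0  0  0  0  0  0  0  0
 o  0  0  0  0  0  0  0  0  0  0
 b  0  0  0  0  0  0  0  0  0  0
 p  0  0  0  0  0  0  0  0  0  0
 d  0  0  0  0  0  0  0  0  0  0
 g  0  0  0  1  1  1  1  1  1  1
 o  0  0  0  1  1  1  1  1  1  1
 a  0  0  0  1  1  1  1  1  1  1
 h  0  0  0  1  1  1  1  1  1  1
 l  0  0  0  1  1  1  1  1  1  1

1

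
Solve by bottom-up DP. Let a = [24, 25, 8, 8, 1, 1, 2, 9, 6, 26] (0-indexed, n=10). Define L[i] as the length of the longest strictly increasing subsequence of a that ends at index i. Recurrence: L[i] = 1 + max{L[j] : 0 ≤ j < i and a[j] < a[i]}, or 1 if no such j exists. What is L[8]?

3

   i    0    1    2    3    4    5    6    7    8    9
a[i]   24   25    8    8    1    1    2    9    6   26
L[i]    1    2    1    1    1    1    2    3    3    4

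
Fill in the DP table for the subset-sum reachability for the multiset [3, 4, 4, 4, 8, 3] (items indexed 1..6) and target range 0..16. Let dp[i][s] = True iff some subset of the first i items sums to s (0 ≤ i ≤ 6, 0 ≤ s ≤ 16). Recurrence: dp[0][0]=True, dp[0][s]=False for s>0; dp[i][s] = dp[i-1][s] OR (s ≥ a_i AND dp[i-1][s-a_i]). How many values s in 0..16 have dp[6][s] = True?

12

i\s   0   1   2   3   4   5   6   7   8   9  10  11  12  13  14  15  16
  0   T   F   F   F   F   F   F   F   F   F   F   F   F   F   F   F   F
  1   T   F   F   T   F   F   F   F   F   F   F   F   F   F   F   F   F
  2   T   F   F   T   T   F   F   T   F   F   F   F   F   F   F   F   F
  3   T   F   F   T   T   F   F   T   T   F   F   T   F   F   F   F   F
  4   T   F   F   T   T   F   F   T   T   F   F   T   T   F   F   T   F
  5   T   F   F   T   T   F   F   T   T   F   F   T   T   F   F   T   T
  6   T   F   F   T   T   F   T   T   T   F   T   T   T   F   T   T   T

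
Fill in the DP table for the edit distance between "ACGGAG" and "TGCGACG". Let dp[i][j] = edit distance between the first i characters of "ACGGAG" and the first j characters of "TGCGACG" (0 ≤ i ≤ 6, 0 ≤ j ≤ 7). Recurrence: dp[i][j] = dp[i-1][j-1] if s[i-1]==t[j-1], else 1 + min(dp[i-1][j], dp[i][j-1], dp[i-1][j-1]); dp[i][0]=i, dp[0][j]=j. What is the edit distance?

   ''  T  G  C  G  A  C  G
''  0  1  2  3  4  5  6  7
 A  1  1  2  3  4  4  5  6
 C  2  2  2  2  3  4  4  5
 G  3  3  2  3  2  3  4  4
 G  4  4  3  3  3  3  4  4
 A  5  5  4  4  4  3  4  5
 G  6  6  5  5  4  4  4  4

4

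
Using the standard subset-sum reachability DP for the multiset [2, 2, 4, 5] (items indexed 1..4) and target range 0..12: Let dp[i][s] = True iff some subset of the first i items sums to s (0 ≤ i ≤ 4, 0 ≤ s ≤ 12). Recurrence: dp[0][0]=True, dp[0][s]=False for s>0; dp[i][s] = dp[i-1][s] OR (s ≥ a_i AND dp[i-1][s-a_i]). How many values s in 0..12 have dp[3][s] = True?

5

i\s   0   1   2   3   4   5   6   7   8   9  10  11  12
  0   T   F   F   F   F   F   F   F   F   F   F   F   F
  1   T   F   T   F   F   F   F   F   F   F   F   F   F
  2   T   F   T   F   T   F   F   F   F   F   F   F   F
  3   T   F   T   F   T   F   T   F   T   F   F   F   F
  4   T   F   T   F   T   T   T   T   T   T   F   T   F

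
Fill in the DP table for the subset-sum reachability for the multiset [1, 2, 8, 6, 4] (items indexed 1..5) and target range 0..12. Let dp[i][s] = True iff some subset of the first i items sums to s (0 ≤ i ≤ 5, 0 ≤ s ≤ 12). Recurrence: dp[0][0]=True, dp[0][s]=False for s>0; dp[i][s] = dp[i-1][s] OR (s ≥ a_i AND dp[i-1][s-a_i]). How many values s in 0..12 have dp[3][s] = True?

i\s   0   1   2   3   4   5   6   7   8   9  10  11  12
  0   T   F   F   F   F   F   F   F   F   F   F   F   F
  1   T   T   F   F   F   F   F   F   F   F   F   F   F
  2   T   T   T   T   F   F   F   F   F   F   F   F   F
  3   T   T   T   T   F   F   F   F   T   T   T   T   F
  4   T   T   T   T   F   F   T   T   T   T   T   T   F
  5   T   T   T   T   T   T   T   T   T   T   T   T   T

8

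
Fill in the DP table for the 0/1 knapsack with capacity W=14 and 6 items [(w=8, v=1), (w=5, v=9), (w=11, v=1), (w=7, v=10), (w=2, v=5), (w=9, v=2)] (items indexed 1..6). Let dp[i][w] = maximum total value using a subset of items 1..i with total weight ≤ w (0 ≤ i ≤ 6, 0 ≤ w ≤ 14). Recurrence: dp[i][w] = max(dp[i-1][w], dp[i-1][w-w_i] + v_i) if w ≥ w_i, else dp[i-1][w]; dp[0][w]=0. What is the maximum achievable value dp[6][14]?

i\w   0   1   2   3   4   5   6   7   8   9  10  11  12  13  14
  0   0   0   0   0   0   0   0   0   0   0   0   0   0   0   0
  1   0   0   0   0   0   0   0   0   1   1   1   1   1   1   1
  2   0   0   0   0   0   9   9   9   9   9   9   9   9  10  10
  3   0   0   0   0   0   9   9   9   9   9   9   9   9  10  10
  4   0   0   0   0   0   9   9  10  10  10  10  10  19  19  19
  5   0   0   5   5   5   9   9  14  14  15  15  15  19  19  24
  6   0   0   5   5   5   9   9  14  14  15  15  15  19  19  24

24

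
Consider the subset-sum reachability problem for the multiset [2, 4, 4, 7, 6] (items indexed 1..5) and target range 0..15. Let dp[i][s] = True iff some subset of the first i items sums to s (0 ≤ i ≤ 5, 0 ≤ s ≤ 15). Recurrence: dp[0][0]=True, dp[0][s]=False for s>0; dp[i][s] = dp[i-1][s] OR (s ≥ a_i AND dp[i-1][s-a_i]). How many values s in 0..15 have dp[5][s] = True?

13

i\s   0   1   2   3   4   5   6   7   8   9  10  11  12  13  14  15
  0   T   F   F   F   F   F   F   F   F   F   F   F   F   F   F   F
  1   T   F   T   F   F   F   F   F   F   F   F   F   F   F   F   F
  2   T   F   T   F   T   F   T   F   F   F   F   F   F   F   F   F
  3   T   F   T   F   T   F   T   F   T   F   T   F   F   F   F   F
  4   T   F   T   F   T   F   T   T   T   T   T   T   F   T   F   T
  5   T   F   T   F   T   F   T   T   T   T   T   T   T   T   T   T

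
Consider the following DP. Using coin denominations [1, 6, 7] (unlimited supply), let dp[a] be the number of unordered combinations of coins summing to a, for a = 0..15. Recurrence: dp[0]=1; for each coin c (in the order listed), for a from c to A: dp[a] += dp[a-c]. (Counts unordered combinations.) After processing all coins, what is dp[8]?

after  coin     0     1     2     3     4     5     6     7     8     9    10    11    12    13    14    15
          1     1     1     1     1     1     1     1     1     1     1     1     1     1     1     1     1
          6     1     1     1     1     1     1     2     2     2     2     2     2     3     3     3     3
          7     1     1     1     1     1     1     2     3     3     3     3     3     4     5     6     6

3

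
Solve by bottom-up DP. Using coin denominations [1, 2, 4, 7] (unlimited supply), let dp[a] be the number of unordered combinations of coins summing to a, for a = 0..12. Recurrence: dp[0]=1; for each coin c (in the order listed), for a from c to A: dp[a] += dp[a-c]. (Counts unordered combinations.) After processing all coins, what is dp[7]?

7

after  coin     0     1     2     3     4     5     6     7     8     9    10    11    12
          1     1     1     1     1     1     1     1     1     1     1     1     1     1
          2     1     1     2     2     3     3     4     4     5     5     6     6     7
          4     1     1     2     2     4     4     6     6     9     9    12    12    16
          7     1     1     2     2     4     4     6     7    10    11    14    16    20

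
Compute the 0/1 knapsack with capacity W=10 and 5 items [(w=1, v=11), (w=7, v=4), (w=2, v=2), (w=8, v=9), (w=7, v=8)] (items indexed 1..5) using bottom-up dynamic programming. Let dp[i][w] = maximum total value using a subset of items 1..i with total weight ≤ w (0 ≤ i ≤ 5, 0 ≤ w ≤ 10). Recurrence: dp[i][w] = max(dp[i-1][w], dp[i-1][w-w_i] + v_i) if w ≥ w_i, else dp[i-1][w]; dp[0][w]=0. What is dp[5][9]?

20

i\w   0   1   2   3   4   5   6   7   8   9  10
  0   0   0   0   0   0   0   0   0   0   0   0
  1   0  11  11  11  11  11  11  11  11  11  11
  2   0  11  11  11  11  11  11  11  15  15  15
  3   0  11  11  13  13  13  13  13  15  15  17
  4   0  11  11  13  13  13  13  13  15  20  20
  5   0  11  11  13  13  13  13  13  19  20  21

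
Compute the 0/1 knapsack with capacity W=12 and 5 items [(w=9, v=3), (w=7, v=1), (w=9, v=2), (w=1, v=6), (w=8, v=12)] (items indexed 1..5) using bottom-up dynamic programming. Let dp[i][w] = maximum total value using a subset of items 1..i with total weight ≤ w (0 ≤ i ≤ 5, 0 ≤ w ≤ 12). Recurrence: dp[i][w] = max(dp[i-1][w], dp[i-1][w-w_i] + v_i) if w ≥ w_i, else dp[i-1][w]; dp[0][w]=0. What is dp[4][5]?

6

i\w   0   1   2   3   4   5   6   7   8   9  10  11  12
  0   0   0   0   0   0   0   0   0   0   0   0   0   0
  1   0   0   0   0   0   0   0   0   0   3   3   3   3
  2   0   0   0   0   0   0   0   1   1   3   3   3   3
  3   0   0   0   0   0   0   0   1   1   3   3   3   3
  4   0   6   6   6   6   6   6   6   7   7   9   9   9
  5   0   6   6   6   6   6   6   6  12  18  18  18  18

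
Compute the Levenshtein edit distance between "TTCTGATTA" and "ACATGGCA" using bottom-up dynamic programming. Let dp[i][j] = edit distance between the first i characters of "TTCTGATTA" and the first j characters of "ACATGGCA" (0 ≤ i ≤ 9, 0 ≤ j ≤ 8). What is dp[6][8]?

   ''  A  C  A  T  G  G  C  A
''  0  1  2  3  4  5  6  7  8
 T  1  1  2  3  3  4  5  6  7
 T  2  2  2  3  3  4  5  6  7
 C  3  3  2  3  4  4  5  5  6
 T  4  4  3  3  3  4  5  6  6
 G  5  5  4  4  4  3  4  5  6
 A  6  5  5  4  5  4  4  5  5
 T  7  6  6  5  4  5  5  5  6
 T  8  7  7  6  5  5  6  6  6
 A  9  8  8  7  6  6  6  7  6

5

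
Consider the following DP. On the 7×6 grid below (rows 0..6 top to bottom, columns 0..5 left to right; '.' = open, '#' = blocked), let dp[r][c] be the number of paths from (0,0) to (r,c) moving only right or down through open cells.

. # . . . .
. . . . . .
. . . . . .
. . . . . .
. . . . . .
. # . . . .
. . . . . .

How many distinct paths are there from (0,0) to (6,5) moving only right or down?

227

r\c   0   1   2   3   4   5
  0   1   0   0   0   0   0
  1   1   1   1   1   1   1
  2   1   2   3   4   5   6
  3   1   3   6  10  15  21
  4   1   4  10  20  35  56
  5   1   0  10  30  65 121
  6   1   1  11  41 106 227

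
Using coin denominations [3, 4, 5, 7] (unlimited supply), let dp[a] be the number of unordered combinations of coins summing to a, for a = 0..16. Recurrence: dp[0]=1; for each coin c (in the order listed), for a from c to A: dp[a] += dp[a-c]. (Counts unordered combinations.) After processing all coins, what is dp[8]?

2

after  coin     0     1     2     3     4     5     6     7     8     9    10    11    12    13    14    15    16
          3     1     0     0     1     0     0     1     0     0     1     0     0     1     0     0     1     0
          4     1     0     0     1     1     0     1     1     1     1     1     1     2     1     1     2     2
          5     1     0     0     1     1     1     1     1     2     2     2     2     3     3     3     4     4
          7     1     0     0     1     1     1     1     2     2     2     3     3     4     4     5     6     6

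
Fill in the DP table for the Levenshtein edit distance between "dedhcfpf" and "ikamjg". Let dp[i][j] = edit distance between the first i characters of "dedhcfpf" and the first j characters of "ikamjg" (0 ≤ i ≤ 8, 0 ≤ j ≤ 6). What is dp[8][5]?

8

   ''  i  k  a  m  j  g
''  0  1  2  3  4  5  6
 d  1  1  2  3  4  5  6
 e  2  2  2  3  4  5  6
 d  3  3  3  3  4  5  6
 h  4  4  4  4  4  5  6
 c  5  5  5  5  5  5  6
 f  6  6  6  6  6  6  6
 p  7  7  7  7  7  7  7
 f  8  8  8  8  8  8  8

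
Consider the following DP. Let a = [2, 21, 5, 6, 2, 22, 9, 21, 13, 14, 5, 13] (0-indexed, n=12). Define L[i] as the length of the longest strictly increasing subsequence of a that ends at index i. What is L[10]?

   i    0    1    2    3    4    5    6    7    8    9   10   11
a[i]    2   21    5    6    2   22    9   21   13   14    5   13
L[i]    1    2    2    3    1    4    4    5    5    6    2    5

2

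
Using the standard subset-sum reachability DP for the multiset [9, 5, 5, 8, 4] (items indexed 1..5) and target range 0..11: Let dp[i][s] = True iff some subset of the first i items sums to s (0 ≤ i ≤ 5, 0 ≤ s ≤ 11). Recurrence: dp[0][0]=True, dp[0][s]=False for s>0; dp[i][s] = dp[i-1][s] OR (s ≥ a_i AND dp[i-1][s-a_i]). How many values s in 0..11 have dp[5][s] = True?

6

i\s   0   1   2   3   4   5   6   7   8   9  10  11
  0   T   F   F   F   F   F   F   F   F   F   F   F
  1   T   F   F   F   F   F   F   F   F   T   F   F
  2   T   F   F   F   F   T   F   F   F   T   F   F
  3   T   F   F   F   F   T   F   F   F   T   T   F
  4   T   F   F   F   F   T   F   F   T   T   T   F
  5   T   F   F   F   T   T   F   F   T   T   T   F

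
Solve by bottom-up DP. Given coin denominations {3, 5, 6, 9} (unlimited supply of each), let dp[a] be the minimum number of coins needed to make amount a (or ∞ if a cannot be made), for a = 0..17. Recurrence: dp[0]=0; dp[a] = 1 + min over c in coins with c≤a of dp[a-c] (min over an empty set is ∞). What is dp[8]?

 a  0  1  2  3  4  5  6  7  8  9 10 11 12 13 14 15 16 17
dp  0  -  -  1  -  1  1  -  2  1  2  2  2  3  2  2  3  3
(- denotes ∞ / unreachable)

2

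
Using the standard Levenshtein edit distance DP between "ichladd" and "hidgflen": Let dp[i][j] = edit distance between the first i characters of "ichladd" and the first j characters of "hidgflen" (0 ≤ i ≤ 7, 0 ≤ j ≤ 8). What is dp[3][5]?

4

   ''  h  i  d  g  f  l  e  n
''  0  1  2  3  4  5  6  7  8
 i  1  1  1  2  3  4  5  6  7
 c  2  2  2  2  3  4  5  6  7
 h  3  2  3  3  3  4  5  6  7
 l  4  3  3  4  4  4  4  5  6
 a  5  4  4  4  5  5  5  5  6
 d  6  5  5  4  5  6  6  6  6
 d  7  6  6  5  5  6  7  7  7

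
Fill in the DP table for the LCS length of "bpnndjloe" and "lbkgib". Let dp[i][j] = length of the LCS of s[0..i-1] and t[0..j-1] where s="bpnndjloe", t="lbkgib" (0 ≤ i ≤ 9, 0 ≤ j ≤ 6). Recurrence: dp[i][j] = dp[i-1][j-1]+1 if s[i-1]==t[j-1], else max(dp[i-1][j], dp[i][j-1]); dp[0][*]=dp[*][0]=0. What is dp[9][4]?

1

   ''  l  b  k  g  i  b
''  0  0  0  0  0  0  0
 b  0  0  1  1  1  1  1
 p  0  0  1  1  1  1  1
 n  0  0  1  1  1  1  1
 n  0  0  1  1  1  1  1
 d  0  0  1  1  1  1  1
 j  0  0  1  1  1  1  1
 l  0  1  1  1  1  1  1
 o  0  1  1  1  1  1  1
 e  0  1  1  1  1  1  1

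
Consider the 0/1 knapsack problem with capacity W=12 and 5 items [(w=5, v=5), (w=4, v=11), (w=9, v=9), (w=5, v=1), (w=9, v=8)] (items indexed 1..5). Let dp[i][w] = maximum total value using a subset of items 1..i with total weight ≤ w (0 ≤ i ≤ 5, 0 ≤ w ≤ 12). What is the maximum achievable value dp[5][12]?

i\w   0   1   2   3   4   5   6   7   8   9  10  11  12
  0   0   0   0   0   0   0   0   0   0   0   0   0   0
  1   0   0   0   0   0   5   5   5   5   5   5   5   5
  2   0   0   0   0  11  11  11  11  11  16  16  16  16
  3   0   0   0   0  11  11  11  11  11  16  16  16  16
  4   0   0   0   0  11  11  11  11  11  16  16  16  16
  5   0   0   0   0  11  11  11  11  11  16  16  16  16

16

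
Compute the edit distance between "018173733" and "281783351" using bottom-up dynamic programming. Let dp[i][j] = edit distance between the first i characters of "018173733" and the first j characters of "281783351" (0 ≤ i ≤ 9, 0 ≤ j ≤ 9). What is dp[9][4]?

   ''  2  8  1  7  8  3  3  5  1
''  0  1  2  3  4  5  6  7  8  9
 0  1  1  2  3  4  5  6  7  8  9
 1  2  2  2  2  3  4  5  6  7  8
 8  3  3  2  3  3  3  4  5  6  7
 1  4  4  3  2  3  4  4  5  6  6
 7  5  5  4  3  2  3  4  5  6  7
 3  6  6  5  4  3  3  3  4  5  6
 7  7  7  6  5  4  4  4  4  5  6
 3  8  8  7  6  5  5  4  4  5  6
 3  9  9  8  7  6  6  5  4  5  6

6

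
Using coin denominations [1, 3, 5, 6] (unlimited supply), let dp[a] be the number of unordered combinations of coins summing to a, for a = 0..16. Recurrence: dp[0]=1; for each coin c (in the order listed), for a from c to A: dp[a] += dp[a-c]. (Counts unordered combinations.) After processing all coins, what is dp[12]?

14

after  coin     0     1     2     3     4     5     6     7     8     9    10    11    12    13    14    15    16
          1     1     1     1     1     1     1     1     1     1     1     1     1     1     1     1     1     1
          3     1     1     1     2     2     2     3     3     3     4     4     4     5     5     5     6     6
          5     1     1     1     2     2     3     4     4     5     6     7     8     9    10    11    13    14
          6     1     1     1     2     2     3     5     5     6     8     9    11    14    15    17    21    23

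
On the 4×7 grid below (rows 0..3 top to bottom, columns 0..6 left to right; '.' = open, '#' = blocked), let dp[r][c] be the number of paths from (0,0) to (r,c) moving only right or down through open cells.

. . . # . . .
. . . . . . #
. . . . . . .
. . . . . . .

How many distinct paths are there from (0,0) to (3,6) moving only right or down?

r\c   0   1   2   3   4   5   6
  0   1   1   1   0   0   0   0
  1   1   2   3   3   3   3   0
  2   1   3   6   9  12  15  15
  3   1   4  10  19  31  46  61

61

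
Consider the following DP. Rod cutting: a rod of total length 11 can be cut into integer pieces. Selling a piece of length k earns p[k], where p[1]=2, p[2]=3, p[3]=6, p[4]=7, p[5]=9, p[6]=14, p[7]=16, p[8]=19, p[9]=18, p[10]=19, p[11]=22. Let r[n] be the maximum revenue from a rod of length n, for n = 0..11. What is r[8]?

19

   n    0    1    2    3    4    5    6    7    8    9   10   11
r[n]    0    2    4    6    8   10   14   16   19   21   23   25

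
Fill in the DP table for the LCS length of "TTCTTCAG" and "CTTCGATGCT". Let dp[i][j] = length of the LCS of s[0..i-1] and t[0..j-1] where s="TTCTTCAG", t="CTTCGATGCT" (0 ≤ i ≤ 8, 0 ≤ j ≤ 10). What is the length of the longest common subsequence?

   ''  C  T  T  C  G  A  T  G  C  T
''  0  0  0  0  0  0  0  0  0  0  0
 T  0  0  1  1  1  1  1  1  1  1  1
 T  0  0  1  2  2  2  2  2  2  2  2
 C  0  1  1  2  3  3  3  3  3  3  3
 T  0  1  2  2  3  3  3  4  4  4  4
 T  0  1  2  3  3  3  3  4  4  4  5
 C  0  1  2  3  4  4  4  4  4  5  5
 A  0  1  2  3  4  4  5  5  5  5  5
 G  0  1  2  3  4  5  5  5  6  6  6

6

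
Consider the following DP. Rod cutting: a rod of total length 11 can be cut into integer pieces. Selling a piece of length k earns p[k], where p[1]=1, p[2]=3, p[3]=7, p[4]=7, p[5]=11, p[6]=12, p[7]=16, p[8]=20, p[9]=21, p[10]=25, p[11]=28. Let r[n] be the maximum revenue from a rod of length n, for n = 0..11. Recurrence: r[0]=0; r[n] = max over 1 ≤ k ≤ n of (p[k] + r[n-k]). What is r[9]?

   n    0    1    2    3    4    5    6    7    8    9   10   11
r[n]    0    1    3    7    8   11   14   16   20   21   25   28

21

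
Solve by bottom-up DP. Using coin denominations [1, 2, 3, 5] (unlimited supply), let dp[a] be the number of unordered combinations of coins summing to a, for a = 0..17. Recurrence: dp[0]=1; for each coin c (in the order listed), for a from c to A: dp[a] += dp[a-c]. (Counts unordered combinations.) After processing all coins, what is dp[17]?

62

after  coin     0     1     2     3     4     5     6     7     8     9    10    11    12    13    14    15    16    17
          1     1     1     1     1     1     1     1     1     1     1     1     1     1     1     1     1     1     1
          2     1     1     2     2     3     3     4     4     5     5     6     6     7     7     8     8     9     9
          3     1     1     2     3     4     5     7     8    10    12    14    16    19    21    24    27    30    33
          5     1     1     2     3     4     6     8    10    13    16    20    24    29    34    40    47    54    62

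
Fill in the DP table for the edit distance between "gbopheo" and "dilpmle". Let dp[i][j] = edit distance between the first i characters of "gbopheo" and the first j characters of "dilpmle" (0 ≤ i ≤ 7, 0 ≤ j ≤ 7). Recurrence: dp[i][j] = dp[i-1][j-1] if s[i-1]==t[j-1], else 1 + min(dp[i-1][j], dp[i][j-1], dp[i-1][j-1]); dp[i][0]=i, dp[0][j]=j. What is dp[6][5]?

   ''  d  i  l  p  m  l  e
''  0  1  2  3  4  5  6  7
 g  1  1  2  3  4  5  6  7
 b  2  2  2  3  4  5  6  7
 o  3  3  3  3  4  5  6  7
 p  4  4  4  4  3  4  5  6
 h  5  5  5  5  4  4  5  6
 e  6  6  6  6  5  5  5  5
 o  7  7  7  7  6  6  6  6

5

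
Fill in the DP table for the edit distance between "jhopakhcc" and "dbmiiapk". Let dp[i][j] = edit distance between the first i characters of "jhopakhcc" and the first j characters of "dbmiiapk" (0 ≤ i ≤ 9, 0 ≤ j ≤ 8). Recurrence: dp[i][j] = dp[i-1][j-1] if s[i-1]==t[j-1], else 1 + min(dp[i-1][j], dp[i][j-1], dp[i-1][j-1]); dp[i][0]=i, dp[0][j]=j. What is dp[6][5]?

6

   ''  d  b  m  i  i  a  p  k
''  0  1  2  3  4  5  6  7  8
 j  1  1  2  3  4  5  6  7  8
 h  2  2  2  3  4  5  6  7  8
 o  3  3  3  3  4  5  6  7  8
 p  4  4  4  4  4  5  6  6  7
 a  5  5  5  5  5  5  5  6  7
 k  6  6  6  6  6  6  6  6  6
 h  7  7  7  7  7  7  7  7  7
 c  8  8  8  8  8  8  8  8  8
 c  9  9  9  9  9  9  9  9  9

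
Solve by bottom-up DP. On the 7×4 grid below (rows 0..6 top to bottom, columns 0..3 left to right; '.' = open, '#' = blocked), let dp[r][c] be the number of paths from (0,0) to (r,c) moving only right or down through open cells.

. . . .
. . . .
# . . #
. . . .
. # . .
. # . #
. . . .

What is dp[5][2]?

r\c   0   1   2   3
  0   1   1   1   1
  1   1   2   3   4
  2   0   2   5   0
  3   0   2   7   7
  4   0   0   7  14
  5   0   0   7   0
  6   0   0   7   7

7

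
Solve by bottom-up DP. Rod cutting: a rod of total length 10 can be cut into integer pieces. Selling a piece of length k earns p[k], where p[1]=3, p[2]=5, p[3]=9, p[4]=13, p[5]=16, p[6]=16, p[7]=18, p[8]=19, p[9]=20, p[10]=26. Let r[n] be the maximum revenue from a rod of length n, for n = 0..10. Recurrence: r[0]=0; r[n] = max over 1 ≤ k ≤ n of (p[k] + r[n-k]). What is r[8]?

26

   n    0    1    2    3    4    5    6    7    8    9   10
r[n]    0    3    6    9   13   16   19   22   26   29   32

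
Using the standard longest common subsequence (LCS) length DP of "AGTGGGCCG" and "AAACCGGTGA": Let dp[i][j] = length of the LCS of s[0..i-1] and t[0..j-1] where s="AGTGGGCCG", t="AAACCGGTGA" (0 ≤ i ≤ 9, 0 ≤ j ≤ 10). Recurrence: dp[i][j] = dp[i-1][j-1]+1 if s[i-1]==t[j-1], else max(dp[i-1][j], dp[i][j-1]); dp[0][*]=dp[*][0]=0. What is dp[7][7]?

3

   ''  A  A  A  C  C  G  G  T  G  A
''  0  0  0  0  0  0  0  0  0  0  0
 A  0  1  1  1  1  1  1  1  1  1  1
 G  0  1  1  1  1  1  2  2  2  2  2
 T  0  1  1  1  1  1  2  2  3  3  3
 G  0  1  1  1  1  1  2  3  3  4  4
 G  0  1  1  1  1  1  2  3  3  4  4
 G  0  1  1  1  1  1  2  3  3  4  4
 C  0  1  1  1  2  2  2  3  3  4  4
 C  0  1  1  1  2  3  3  3  3  4  4
 G  0  1  1  1  2  3  4  4  4  4  4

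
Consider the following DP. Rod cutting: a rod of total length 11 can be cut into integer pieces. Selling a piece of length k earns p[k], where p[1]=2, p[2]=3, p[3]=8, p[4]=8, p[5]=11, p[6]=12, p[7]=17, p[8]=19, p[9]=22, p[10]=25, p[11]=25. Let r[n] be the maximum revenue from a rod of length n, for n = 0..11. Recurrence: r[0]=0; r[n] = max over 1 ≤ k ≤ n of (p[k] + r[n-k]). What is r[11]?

28

   n    0    1    2    3    4    5    6    7    8    9   10   11
r[n]    0    2    4    8   10   12   16   18   20   24   26   28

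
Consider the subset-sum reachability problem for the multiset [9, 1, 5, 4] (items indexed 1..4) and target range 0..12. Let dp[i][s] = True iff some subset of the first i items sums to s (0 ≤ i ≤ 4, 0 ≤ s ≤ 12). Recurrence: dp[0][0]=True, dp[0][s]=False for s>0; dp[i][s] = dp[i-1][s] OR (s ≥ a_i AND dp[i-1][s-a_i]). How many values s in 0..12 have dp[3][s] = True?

6

i\s   0   1   2   3   4   5   6   7   8   9  10  11  12
  0   T   F   F   F   F   F   F   F   F   F   F   F   F
  1   T   F   F   F   F   F   F   F   F   T   F   F   F
  2   T   T   F   F   F   F   F   F   F   T   T   F   F
  3   T   T   F   F   F   T   T   F   F   T   T   F   F
  4   T   T   F   F   T   T   T   F   F   T   T   F   F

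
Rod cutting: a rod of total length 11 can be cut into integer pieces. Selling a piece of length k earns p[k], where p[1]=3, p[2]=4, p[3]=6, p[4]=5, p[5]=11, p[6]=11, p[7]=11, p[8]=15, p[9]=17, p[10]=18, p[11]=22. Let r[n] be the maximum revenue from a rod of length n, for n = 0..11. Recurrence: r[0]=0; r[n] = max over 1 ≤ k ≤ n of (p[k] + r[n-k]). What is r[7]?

21

   n    0    1    2    3    4    5    6    7    8    9   10   11
r[n]    0    3    6    9   12   15   18   21   24   27   30   33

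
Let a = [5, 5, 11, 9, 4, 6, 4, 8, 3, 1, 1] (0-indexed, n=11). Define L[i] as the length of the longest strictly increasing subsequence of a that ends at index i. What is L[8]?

1

   i    0    1    2    3    4    5    6    7    8    9   10
a[i]    5    5   11    9    4    6    4    8    3    1    1
L[i]    1    1    2    2    1    2    1    3    1    1    1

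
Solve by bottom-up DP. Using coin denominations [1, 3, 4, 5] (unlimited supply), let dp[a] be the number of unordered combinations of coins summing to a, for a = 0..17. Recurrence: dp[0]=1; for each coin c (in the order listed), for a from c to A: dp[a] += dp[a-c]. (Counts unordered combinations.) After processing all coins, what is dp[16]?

after  coin     0     1     2     3     4     5     6     7     8     9    10    11    12    13    14    15    16    17
          1     1     1     1     1     1     1     1     1     1     1     1     1     1     1     1     1     1     1
          3     1     1     1     2     2     2     3     3     3     4     4     4     5     5     5     6     6     6
          4     1     1     1     2     3     3     4     5     6     7     8     9    11    12    13    15    17    18
          5     1     1     1     2     3     4     5     6     8    10    12    14    17    20    23    27    31    35

31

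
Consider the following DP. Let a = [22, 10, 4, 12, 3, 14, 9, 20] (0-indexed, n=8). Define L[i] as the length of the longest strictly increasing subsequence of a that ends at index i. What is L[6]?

2

   i    0    1    2    3    4    5    6    7
a[i]   22   10    4   12    3   14    9   20
L[i]    1    1    1    2    1    3    2    4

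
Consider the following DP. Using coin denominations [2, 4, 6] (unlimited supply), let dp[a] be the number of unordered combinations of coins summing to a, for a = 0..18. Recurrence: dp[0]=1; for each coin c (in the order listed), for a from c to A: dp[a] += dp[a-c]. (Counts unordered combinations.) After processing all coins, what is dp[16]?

10

after  coin     0     1     2     3     4     5     6     7     8     9    10    11    12    13    14    15    16    17    18
          2     1     0     1     0     1     0     1     0     1     0     1     0     1     0     1     0     1     0     1
          4     1     0     1     0     2     0     2     0     3     0     3     0     4     0     4     0     5     0     5
          6     1     0     1     0     2     0     3     0     4     0     5     0     7     0     8     0    10     0    12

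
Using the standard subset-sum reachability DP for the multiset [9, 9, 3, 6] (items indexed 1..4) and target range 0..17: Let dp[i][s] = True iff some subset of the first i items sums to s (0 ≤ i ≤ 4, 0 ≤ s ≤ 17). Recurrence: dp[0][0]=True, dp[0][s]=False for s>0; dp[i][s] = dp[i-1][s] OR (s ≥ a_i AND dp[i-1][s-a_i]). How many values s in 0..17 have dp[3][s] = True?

i\s   0   1   2   3   4   5   6   7   8   9  10  11  12  13  14  15  16  17
  0   T   F   F   F   F   F   F   F   F   F   F   F   F   F   F   F   F   F
  1   T   F   F   F   F   F   F   F   F   T   F   F   F   F   F   F   F   F
  2   T   F   F   F   F   F   F   F   F   T   F   F   F   F   F   F   F   F
  3   T   F   F   T   F   F   F   F   F   T   F   F   T   F   F   F   F   F
  4   T   F   F   T   F   F   T   F   F   T   F   F   T   F   F   T   F   F

4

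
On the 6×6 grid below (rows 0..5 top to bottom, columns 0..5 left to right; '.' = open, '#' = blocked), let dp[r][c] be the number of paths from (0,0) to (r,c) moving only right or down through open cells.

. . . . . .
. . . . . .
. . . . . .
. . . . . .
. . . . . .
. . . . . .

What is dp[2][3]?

10

r\c   0   1   2   3   4   5
  0   1   1   1   1   1   1
  1   1   2   3   4   5   6
  2   1   3   6  10  15  21
  3   1   4  10  20  35  56
  4   1   5  15  35  70 126
  5   1   6  21  56 126 252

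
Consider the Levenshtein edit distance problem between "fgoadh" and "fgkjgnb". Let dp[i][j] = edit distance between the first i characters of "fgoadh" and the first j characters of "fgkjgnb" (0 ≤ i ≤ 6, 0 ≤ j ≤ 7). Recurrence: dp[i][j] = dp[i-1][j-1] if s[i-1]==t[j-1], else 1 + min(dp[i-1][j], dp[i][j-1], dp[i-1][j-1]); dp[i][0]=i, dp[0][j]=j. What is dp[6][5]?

   ''  f  g  k  j  g  n  b
''  0  1  2  3  4  5  6  7
 f  1  0  1  2  3  4  5  6
 g  2  1  0  1  2  3  4  5
 o  3  2  1  1  2  3  4  5
 a  4  3  2  2  2  3  4  5
 d  5  4  3  3  3  3  4  5
 h  6  5  4  4  4  4  4  5

4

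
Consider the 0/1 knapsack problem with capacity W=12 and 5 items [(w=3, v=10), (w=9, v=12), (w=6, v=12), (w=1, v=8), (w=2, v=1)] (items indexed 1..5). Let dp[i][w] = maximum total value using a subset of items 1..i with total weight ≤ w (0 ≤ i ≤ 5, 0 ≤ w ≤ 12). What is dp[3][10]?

i\w   0   1   2   3   4   5   6   7   8   9  10  11  12
  0   0   0   0   0   0   0   0   0   0   0   0   0   0
  1   0   0   0  10  10  10  10  10  10  10  10  10  10
  2   0   0   0  10  10  10  10  10  10  12  12  12  22
  3   0   0   0  10  10  10  12  12  12  22  22  22  22
  4   0   8   8  10  18  18  18  20  20  22  30  30  30
  5   0   8   8  10  18  18  19  20  20  22  30  30  31

22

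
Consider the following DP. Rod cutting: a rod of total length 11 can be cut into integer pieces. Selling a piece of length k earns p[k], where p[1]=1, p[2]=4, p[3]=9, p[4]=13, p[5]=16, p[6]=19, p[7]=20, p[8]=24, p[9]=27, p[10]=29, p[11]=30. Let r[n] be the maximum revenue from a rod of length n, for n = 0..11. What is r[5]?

   n    0    1    2    3    4    5    6    7    8    9   10   11
r[n]    0    1    4    9   13   16   19   22   26   29   32   35

16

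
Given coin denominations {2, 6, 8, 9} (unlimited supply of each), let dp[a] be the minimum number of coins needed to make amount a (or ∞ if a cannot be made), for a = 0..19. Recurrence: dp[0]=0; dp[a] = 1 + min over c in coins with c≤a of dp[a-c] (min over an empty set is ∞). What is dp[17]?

 a  0  1  2  3  4  5  6  7  8  9 10 11 12 13 14 15 16 17 18 19
dp  0  -  1  -  2  -  1  -  1  1  2  2  2  3  2  2  2  2  2  3
(- denotes ∞ / unreachable)

2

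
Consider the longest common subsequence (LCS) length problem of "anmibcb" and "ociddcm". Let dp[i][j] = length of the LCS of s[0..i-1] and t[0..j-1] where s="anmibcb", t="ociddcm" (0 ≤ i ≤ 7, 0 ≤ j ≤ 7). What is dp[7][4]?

1

   ''  o  c  i  d  d  c  m
''  0  0  0  0  0  0  0  0
 a  0  0  0  0  0  0  0  0
 n  0  0  0  0  0  0  0  0
 m  0  0  0  0  0  0  0  1
 i  0  0  0  1  1  1  1  1
 b  0  0  0  1  1  1  1  1
 c  0  0  1  1  1  1  2  2
 b  0  0  1  1  1  1  2  2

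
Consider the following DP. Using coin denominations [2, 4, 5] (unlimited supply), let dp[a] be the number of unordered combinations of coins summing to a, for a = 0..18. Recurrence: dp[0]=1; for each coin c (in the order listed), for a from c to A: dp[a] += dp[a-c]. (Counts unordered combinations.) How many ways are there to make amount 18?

after  coin     0     1     2     3     4     5     6     7     8     9    10    11    12    13    14    15    16    17    18
          2     1     0     1     0     1     0     1     0     1     0     1     0     1     0     1     0     1     0     1
          4     1     0     1     0     2     0     2     0     3     0     3     0     4     0     4     0     5     0     5
          5     1     0     1     0     2     1     2     1     3     2     4     2     5     3     6     4     7     5     8

8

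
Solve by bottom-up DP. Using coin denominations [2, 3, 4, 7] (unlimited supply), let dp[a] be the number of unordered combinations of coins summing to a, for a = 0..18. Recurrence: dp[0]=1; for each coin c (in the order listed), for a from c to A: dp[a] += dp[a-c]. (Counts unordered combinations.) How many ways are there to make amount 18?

18

after  coin     0     1     2     3     4     5     6     7     8     9    10    11    12    13    14    15    16    17    18
          2     1     0     1     0     1     0     1     0     1     0     1     0     1     0     1     0     1     0     1
          3     1     0     1     1     1     1     2     1     2     2     2     2     3     2     3     3     3     3     4
          4     1     0     1     1     2     1     3     2     4     3     5     4     7     5     8     7    10     8    12
          7     1     0     1     1     2     1     3     3     4     4     6     6     8     8    11    11    14    14    18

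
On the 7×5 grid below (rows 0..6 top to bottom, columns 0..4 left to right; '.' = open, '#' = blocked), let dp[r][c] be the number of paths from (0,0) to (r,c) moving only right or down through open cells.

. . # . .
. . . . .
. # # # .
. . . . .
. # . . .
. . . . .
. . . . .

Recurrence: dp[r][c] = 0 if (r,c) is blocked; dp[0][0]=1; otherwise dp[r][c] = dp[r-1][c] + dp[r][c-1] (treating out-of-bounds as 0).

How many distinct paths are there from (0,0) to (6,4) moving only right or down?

17

r\c   0   1   2   3   4
  0   1   1   0   0   0
  1   1   2   2   2   2
  2   1   0   0   0   2
  3   1   1   1   1   3
  4   1   0   1   2   5
  5   1   1   2   4   9
  6   1   2   4   8  17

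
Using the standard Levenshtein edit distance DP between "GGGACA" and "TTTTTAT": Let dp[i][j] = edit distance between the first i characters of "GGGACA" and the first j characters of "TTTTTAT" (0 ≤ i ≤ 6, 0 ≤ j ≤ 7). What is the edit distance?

   ''  T  T  T  T  T  A  T
''  0  1  2  3  4  5  6  7
 G  1  1  2  3  4  5  6  7
 G  2  2  2  3  4  5  6  7
 G  3  3  3  3  4  5  6  7
 A  4  4  4  4  4  5  5  6
 C  5  5  5  5  5  5  6  6
 A  6  6  6  6  6  6  5  6

6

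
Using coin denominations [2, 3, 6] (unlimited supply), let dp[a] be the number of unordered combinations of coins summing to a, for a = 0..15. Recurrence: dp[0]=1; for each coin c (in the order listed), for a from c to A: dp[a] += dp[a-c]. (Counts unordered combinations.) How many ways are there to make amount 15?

6

after  coin     0     1     2     3     4     5     6     7     8     9    10    11    12    13    14    15
          2     1     0     1     0     1     0     1     0     1     0     1     0     1     0     1     0
          3     1     0     1     1     1     1     2     1     2     2     2     2     3     2     3     3
          6     1     0     1     1     1     1     3     1     3     3     3     3     6     3     6     6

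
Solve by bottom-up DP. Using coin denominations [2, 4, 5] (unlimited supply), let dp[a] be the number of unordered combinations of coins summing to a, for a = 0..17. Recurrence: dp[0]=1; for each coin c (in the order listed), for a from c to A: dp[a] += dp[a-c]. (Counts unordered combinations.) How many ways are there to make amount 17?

5

after  coin     0     1     2     3     4     5     6     7     8     9    10    11    12    13    14    15    16    17
          2     1     0     1     0     1     0     1     0     1     0     1     0     1     0     1     0     1     0
          4     1     0     1     0     2     0     2     0     3     0     3     0     4     0     4     0     5     0
          5     1     0     1     0     2     1     2     1     3     2     4     2     5     3     6     4     7     5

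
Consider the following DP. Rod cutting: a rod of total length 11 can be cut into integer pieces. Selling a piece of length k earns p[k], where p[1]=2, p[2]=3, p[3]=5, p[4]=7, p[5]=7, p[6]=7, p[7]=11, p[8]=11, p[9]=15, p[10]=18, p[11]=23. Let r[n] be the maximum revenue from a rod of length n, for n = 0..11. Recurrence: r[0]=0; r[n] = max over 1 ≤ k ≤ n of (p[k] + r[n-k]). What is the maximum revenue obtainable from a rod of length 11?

23

   n    0    1    2    3    4    5    6    7    8    9   10   11
r[n]    0    2    4    6    8   10   12   14   16   18   20   23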